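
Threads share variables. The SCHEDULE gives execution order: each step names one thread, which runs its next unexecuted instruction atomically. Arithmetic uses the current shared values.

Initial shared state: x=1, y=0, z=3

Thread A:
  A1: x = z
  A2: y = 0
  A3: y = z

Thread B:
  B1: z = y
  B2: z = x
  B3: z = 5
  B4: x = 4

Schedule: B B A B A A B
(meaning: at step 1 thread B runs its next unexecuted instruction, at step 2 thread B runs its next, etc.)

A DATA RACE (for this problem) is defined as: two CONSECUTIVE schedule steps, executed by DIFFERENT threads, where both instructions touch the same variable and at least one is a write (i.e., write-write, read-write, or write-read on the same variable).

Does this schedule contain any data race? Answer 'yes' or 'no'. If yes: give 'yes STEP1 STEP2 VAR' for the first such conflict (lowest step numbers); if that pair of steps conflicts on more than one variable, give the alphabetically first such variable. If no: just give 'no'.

Steps 1,2: same thread (B). No race.
Steps 2,3: B(z = x) vs A(x = z). RACE on x (R-W), z (W-R). Multiple vars; alphabetically first is x.
Steps 3,4: A(x = z) vs B(z = 5). RACE on z (R-W).
Steps 4,5: B(r=-,w=z) vs A(r=-,w=y). No conflict.
Steps 5,6: same thread (A). No race.
Steps 6,7: A(r=z,w=y) vs B(r=-,w=x). No conflict.
First conflict at steps 2,3.

Answer: yes 2 3 x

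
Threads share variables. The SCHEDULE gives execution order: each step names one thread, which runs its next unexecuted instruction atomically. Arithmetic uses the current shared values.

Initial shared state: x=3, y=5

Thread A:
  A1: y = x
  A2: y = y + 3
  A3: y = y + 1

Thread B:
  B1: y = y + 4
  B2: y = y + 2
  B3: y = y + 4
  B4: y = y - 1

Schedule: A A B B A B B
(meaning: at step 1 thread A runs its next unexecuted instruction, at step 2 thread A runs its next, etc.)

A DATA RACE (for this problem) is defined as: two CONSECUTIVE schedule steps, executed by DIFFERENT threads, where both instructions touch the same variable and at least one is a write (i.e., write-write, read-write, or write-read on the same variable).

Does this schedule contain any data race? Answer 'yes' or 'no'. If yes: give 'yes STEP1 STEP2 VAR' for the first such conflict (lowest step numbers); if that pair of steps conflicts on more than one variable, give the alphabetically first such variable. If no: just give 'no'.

Answer: yes 2 3 y

Derivation:
Steps 1,2: same thread (A). No race.
Steps 2,3: A(y = y + 3) vs B(y = y + 4). RACE on y (W-W).
Steps 3,4: same thread (B). No race.
Steps 4,5: B(y = y + 2) vs A(y = y + 1). RACE on y (W-W).
Steps 5,6: A(y = y + 1) vs B(y = y + 4). RACE on y (W-W).
Steps 6,7: same thread (B). No race.
First conflict at steps 2,3.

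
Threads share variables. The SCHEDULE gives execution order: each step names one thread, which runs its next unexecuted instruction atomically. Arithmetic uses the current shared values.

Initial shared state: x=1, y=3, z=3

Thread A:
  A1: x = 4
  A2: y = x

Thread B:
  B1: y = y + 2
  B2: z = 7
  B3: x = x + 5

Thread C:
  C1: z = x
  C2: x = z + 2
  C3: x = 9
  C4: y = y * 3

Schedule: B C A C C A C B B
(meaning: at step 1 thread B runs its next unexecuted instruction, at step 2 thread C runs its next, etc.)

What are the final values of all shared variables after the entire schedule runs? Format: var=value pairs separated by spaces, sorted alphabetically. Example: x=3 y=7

Step 1: thread B executes B1 (y = y + 2). Shared: x=1 y=5 z=3. PCs: A@0 B@1 C@0
Step 2: thread C executes C1 (z = x). Shared: x=1 y=5 z=1. PCs: A@0 B@1 C@1
Step 3: thread A executes A1 (x = 4). Shared: x=4 y=5 z=1. PCs: A@1 B@1 C@1
Step 4: thread C executes C2 (x = z + 2). Shared: x=3 y=5 z=1. PCs: A@1 B@1 C@2
Step 5: thread C executes C3 (x = 9). Shared: x=9 y=5 z=1. PCs: A@1 B@1 C@3
Step 6: thread A executes A2 (y = x). Shared: x=9 y=9 z=1. PCs: A@2 B@1 C@3
Step 7: thread C executes C4 (y = y * 3). Shared: x=9 y=27 z=1. PCs: A@2 B@1 C@4
Step 8: thread B executes B2 (z = 7). Shared: x=9 y=27 z=7. PCs: A@2 B@2 C@4
Step 9: thread B executes B3 (x = x + 5). Shared: x=14 y=27 z=7. PCs: A@2 B@3 C@4

Answer: x=14 y=27 z=7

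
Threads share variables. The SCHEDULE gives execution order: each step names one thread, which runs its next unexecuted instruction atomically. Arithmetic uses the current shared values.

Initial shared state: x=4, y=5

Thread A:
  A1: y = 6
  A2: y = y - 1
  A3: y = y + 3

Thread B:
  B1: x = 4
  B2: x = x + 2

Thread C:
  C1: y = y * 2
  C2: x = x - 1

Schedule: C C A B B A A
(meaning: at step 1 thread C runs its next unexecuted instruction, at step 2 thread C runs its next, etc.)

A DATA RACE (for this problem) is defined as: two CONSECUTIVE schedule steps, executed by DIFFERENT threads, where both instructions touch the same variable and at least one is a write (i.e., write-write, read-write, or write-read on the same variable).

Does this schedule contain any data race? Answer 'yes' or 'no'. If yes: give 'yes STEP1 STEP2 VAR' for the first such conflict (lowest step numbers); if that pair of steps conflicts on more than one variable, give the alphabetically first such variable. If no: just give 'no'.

Steps 1,2: same thread (C). No race.
Steps 2,3: C(r=x,w=x) vs A(r=-,w=y). No conflict.
Steps 3,4: A(r=-,w=y) vs B(r=-,w=x). No conflict.
Steps 4,5: same thread (B). No race.
Steps 5,6: B(r=x,w=x) vs A(r=y,w=y). No conflict.
Steps 6,7: same thread (A). No race.

Answer: no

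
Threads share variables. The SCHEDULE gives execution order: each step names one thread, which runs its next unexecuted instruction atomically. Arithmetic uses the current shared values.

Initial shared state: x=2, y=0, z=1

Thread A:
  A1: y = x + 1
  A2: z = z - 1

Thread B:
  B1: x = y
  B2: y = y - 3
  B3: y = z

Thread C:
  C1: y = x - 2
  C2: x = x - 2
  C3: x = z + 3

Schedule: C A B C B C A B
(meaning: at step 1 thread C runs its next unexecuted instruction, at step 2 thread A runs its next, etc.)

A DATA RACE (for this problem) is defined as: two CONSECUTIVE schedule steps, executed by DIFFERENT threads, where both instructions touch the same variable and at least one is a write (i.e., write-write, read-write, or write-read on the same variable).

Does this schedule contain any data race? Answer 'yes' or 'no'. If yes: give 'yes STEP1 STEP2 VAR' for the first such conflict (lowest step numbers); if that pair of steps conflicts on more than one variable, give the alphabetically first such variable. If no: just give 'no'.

Steps 1,2: C(y = x - 2) vs A(y = x + 1). RACE on y (W-W).
Steps 2,3: A(y = x + 1) vs B(x = y). RACE on x (R-W), y (W-R). Multiple vars; alphabetically first is x.
Steps 3,4: B(x = y) vs C(x = x - 2). RACE on x (W-W).
Steps 4,5: C(r=x,w=x) vs B(r=y,w=y). No conflict.
Steps 5,6: B(r=y,w=y) vs C(r=z,w=x). No conflict.
Steps 6,7: C(x = z + 3) vs A(z = z - 1). RACE on z (R-W).
Steps 7,8: A(z = z - 1) vs B(y = z). RACE on z (W-R).
First conflict at steps 1,2.

Answer: yes 1 2 y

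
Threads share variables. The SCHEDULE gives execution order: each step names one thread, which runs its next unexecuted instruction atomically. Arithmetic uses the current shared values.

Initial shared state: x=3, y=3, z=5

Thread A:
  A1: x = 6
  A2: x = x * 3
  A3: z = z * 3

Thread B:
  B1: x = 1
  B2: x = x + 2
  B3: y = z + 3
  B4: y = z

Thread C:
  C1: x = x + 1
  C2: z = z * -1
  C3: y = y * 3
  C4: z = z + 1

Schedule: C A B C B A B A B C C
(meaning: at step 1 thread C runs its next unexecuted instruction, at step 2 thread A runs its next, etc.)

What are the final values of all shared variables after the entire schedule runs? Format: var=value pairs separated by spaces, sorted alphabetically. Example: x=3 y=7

Step 1: thread C executes C1 (x = x + 1). Shared: x=4 y=3 z=5. PCs: A@0 B@0 C@1
Step 2: thread A executes A1 (x = 6). Shared: x=6 y=3 z=5. PCs: A@1 B@0 C@1
Step 3: thread B executes B1 (x = 1). Shared: x=1 y=3 z=5. PCs: A@1 B@1 C@1
Step 4: thread C executes C2 (z = z * -1). Shared: x=1 y=3 z=-5. PCs: A@1 B@1 C@2
Step 5: thread B executes B2 (x = x + 2). Shared: x=3 y=3 z=-5. PCs: A@1 B@2 C@2
Step 6: thread A executes A2 (x = x * 3). Shared: x=9 y=3 z=-5. PCs: A@2 B@2 C@2
Step 7: thread B executes B3 (y = z + 3). Shared: x=9 y=-2 z=-5. PCs: A@2 B@3 C@2
Step 8: thread A executes A3 (z = z * 3). Shared: x=9 y=-2 z=-15. PCs: A@3 B@3 C@2
Step 9: thread B executes B4 (y = z). Shared: x=9 y=-15 z=-15. PCs: A@3 B@4 C@2
Step 10: thread C executes C3 (y = y * 3). Shared: x=9 y=-45 z=-15. PCs: A@3 B@4 C@3
Step 11: thread C executes C4 (z = z + 1). Shared: x=9 y=-45 z=-14. PCs: A@3 B@4 C@4

Answer: x=9 y=-45 z=-14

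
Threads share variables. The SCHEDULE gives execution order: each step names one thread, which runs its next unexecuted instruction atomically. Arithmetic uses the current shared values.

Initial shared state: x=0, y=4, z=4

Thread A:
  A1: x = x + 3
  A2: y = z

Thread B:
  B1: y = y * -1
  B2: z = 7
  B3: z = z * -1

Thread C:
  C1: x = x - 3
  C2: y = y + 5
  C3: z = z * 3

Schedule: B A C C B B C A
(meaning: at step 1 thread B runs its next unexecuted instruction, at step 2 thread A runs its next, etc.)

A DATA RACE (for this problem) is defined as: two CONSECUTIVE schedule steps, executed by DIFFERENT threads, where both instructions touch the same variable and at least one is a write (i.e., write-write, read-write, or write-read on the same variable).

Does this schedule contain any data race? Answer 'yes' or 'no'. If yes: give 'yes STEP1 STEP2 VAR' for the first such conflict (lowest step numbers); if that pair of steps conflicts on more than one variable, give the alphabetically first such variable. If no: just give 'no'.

Answer: yes 2 3 x

Derivation:
Steps 1,2: B(r=y,w=y) vs A(r=x,w=x). No conflict.
Steps 2,3: A(x = x + 3) vs C(x = x - 3). RACE on x (W-W).
Steps 3,4: same thread (C). No race.
Steps 4,5: C(r=y,w=y) vs B(r=-,w=z). No conflict.
Steps 5,6: same thread (B). No race.
Steps 6,7: B(z = z * -1) vs C(z = z * 3). RACE on z (W-W).
Steps 7,8: C(z = z * 3) vs A(y = z). RACE on z (W-R).
First conflict at steps 2,3.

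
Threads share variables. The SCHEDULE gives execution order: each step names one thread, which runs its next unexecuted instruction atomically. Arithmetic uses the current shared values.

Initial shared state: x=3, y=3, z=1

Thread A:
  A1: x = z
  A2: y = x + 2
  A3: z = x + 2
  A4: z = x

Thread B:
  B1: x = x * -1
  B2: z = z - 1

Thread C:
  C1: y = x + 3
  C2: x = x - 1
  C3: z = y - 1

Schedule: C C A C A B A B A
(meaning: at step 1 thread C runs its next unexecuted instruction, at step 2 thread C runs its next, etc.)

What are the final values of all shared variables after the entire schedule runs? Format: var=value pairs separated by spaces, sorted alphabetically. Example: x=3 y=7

Answer: x=-1 y=3 z=-1

Derivation:
Step 1: thread C executes C1 (y = x + 3). Shared: x=3 y=6 z=1. PCs: A@0 B@0 C@1
Step 2: thread C executes C2 (x = x - 1). Shared: x=2 y=6 z=1. PCs: A@0 B@0 C@2
Step 3: thread A executes A1 (x = z). Shared: x=1 y=6 z=1. PCs: A@1 B@0 C@2
Step 4: thread C executes C3 (z = y - 1). Shared: x=1 y=6 z=5. PCs: A@1 B@0 C@3
Step 5: thread A executes A2 (y = x + 2). Shared: x=1 y=3 z=5. PCs: A@2 B@0 C@3
Step 6: thread B executes B1 (x = x * -1). Shared: x=-1 y=3 z=5. PCs: A@2 B@1 C@3
Step 7: thread A executes A3 (z = x + 2). Shared: x=-1 y=3 z=1. PCs: A@3 B@1 C@3
Step 8: thread B executes B2 (z = z - 1). Shared: x=-1 y=3 z=0. PCs: A@3 B@2 C@3
Step 9: thread A executes A4 (z = x). Shared: x=-1 y=3 z=-1. PCs: A@4 B@2 C@3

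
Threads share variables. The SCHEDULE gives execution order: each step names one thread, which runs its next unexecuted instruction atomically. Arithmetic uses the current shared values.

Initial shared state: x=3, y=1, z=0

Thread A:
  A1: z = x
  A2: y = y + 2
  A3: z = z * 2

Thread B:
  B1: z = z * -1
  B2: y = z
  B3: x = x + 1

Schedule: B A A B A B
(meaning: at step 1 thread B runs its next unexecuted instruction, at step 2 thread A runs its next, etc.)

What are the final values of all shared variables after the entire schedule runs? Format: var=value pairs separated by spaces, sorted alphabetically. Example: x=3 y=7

Answer: x=4 y=3 z=6

Derivation:
Step 1: thread B executes B1 (z = z * -1). Shared: x=3 y=1 z=0. PCs: A@0 B@1
Step 2: thread A executes A1 (z = x). Shared: x=3 y=1 z=3. PCs: A@1 B@1
Step 3: thread A executes A2 (y = y + 2). Shared: x=3 y=3 z=3. PCs: A@2 B@1
Step 4: thread B executes B2 (y = z). Shared: x=3 y=3 z=3. PCs: A@2 B@2
Step 5: thread A executes A3 (z = z * 2). Shared: x=3 y=3 z=6. PCs: A@3 B@2
Step 6: thread B executes B3 (x = x + 1). Shared: x=4 y=3 z=6. PCs: A@3 B@3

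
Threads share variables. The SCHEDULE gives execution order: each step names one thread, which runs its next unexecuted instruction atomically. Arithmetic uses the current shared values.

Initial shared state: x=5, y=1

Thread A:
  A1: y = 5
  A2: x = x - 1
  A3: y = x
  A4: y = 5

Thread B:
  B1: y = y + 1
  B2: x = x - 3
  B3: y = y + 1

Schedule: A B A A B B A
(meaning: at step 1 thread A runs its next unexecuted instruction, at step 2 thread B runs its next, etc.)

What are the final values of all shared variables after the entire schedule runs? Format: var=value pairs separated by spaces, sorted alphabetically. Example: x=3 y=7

Step 1: thread A executes A1 (y = 5). Shared: x=5 y=5. PCs: A@1 B@0
Step 2: thread B executes B1 (y = y + 1). Shared: x=5 y=6. PCs: A@1 B@1
Step 3: thread A executes A2 (x = x - 1). Shared: x=4 y=6. PCs: A@2 B@1
Step 4: thread A executes A3 (y = x). Shared: x=4 y=4. PCs: A@3 B@1
Step 5: thread B executes B2 (x = x - 3). Shared: x=1 y=4. PCs: A@3 B@2
Step 6: thread B executes B3 (y = y + 1). Shared: x=1 y=5. PCs: A@3 B@3
Step 7: thread A executes A4 (y = 5). Shared: x=1 y=5. PCs: A@4 B@3

Answer: x=1 y=5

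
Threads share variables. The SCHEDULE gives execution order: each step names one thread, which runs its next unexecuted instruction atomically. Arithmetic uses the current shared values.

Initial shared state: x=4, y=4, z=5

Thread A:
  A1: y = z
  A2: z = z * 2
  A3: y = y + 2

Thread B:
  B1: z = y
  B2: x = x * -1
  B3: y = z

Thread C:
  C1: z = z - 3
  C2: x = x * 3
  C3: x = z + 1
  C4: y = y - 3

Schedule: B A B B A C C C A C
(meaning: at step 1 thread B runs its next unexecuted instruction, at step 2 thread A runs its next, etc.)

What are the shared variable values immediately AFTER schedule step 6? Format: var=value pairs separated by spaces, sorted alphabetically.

Answer: x=-4 y=4 z=5

Derivation:
Step 1: thread B executes B1 (z = y). Shared: x=4 y=4 z=4. PCs: A@0 B@1 C@0
Step 2: thread A executes A1 (y = z). Shared: x=4 y=4 z=4. PCs: A@1 B@1 C@0
Step 3: thread B executes B2 (x = x * -1). Shared: x=-4 y=4 z=4. PCs: A@1 B@2 C@0
Step 4: thread B executes B3 (y = z). Shared: x=-4 y=4 z=4. PCs: A@1 B@3 C@0
Step 5: thread A executes A2 (z = z * 2). Shared: x=-4 y=4 z=8. PCs: A@2 B@3 C@0
Step 6: thread C executes C1 (z = z - 3). Shared: x=-4 y=4 z=5. PCs: A@2 B@3 C@1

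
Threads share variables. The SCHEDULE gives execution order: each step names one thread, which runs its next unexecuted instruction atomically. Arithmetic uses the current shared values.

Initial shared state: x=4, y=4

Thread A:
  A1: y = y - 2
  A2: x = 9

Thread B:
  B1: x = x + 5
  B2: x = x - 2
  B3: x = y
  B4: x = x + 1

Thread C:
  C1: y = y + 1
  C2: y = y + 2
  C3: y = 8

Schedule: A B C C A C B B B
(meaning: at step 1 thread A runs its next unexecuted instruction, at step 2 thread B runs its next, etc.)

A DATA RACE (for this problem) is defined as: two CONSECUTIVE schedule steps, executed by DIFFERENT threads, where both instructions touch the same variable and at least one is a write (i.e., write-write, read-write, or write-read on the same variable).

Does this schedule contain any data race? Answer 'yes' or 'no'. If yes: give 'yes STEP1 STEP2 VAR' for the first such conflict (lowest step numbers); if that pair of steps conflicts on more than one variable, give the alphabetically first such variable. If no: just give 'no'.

Answer: no

Derivation:
Steps 1,2: A(r=y,w=y) vs B(r=x,w=x). No conflict.
Steps 2,3: B(r=x,w=x) vs C(r=y,w=y). No conflict.
Steps 3,4: same thread (C). No race.
Steps 4,5: C(r=y,w=y) vs A(r=-,w=x). No conflict.
Steps 5,6: A(r=-,w=x) vs C(r=-,w=y). No conflict.
Steps 6,7: C(r=-,w=y) vs B(r=x,w=x). No conflict.
Steps 7,8: same thread (B). No race.
Steps 8,9: same thread (B). No race.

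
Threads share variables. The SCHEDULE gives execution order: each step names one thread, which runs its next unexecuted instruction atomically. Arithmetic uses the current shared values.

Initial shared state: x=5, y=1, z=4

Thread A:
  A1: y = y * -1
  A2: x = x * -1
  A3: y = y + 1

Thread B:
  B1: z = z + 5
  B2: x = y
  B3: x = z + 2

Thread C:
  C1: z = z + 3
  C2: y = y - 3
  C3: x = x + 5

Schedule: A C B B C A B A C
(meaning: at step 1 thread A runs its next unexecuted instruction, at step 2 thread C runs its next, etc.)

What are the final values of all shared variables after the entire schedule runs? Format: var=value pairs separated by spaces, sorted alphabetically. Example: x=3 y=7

Answer: x=19 y=-3 z=12

Derivation:
Step 1: thread A executes A1 (y = y * -1). Shared: x=5 y=-1 z=4. PCs: A@1 B@0 C@0
Step 2: thread C executes C1 (z = z + 3). Shared: x=5 y=-1 z=7. PCs: A@1 B@0 C@1
Step 3: thread B executes B1 (z = z + 5). Shared: x=5 y=-1 z=12. PCs: A@1 B@1 C@1
Step 4: thread B executes B2 (x = y). Shared: x=-1 y=-1 z=12. PCs: A@1 B@2 C@1
Step 5: thread C executes C2 (y = y - 3). Shared: x=-1 y=-4 z=12. PCs: A@1 B@2 C@2
Step 6: thread A executes A2 (x = x * -1). Shared: x=1 y=-4 z=12. PCs: A@2 B@2 C@2
Step 7: thread B executes B3 (x = z + 2). Shared: x=14 y=-4 z=12. PCs: A@2 B@3 C@2
Step 8: thread A executes A3 (y = y + 1). Shared: x=14 y=-3 z=12. PCs: A@3 B@3 C@2
Step 9: thread C executes C3 (x = x + 5). Shared: x=19 y=-3 z=12. PCs: A@3 B@3 C@3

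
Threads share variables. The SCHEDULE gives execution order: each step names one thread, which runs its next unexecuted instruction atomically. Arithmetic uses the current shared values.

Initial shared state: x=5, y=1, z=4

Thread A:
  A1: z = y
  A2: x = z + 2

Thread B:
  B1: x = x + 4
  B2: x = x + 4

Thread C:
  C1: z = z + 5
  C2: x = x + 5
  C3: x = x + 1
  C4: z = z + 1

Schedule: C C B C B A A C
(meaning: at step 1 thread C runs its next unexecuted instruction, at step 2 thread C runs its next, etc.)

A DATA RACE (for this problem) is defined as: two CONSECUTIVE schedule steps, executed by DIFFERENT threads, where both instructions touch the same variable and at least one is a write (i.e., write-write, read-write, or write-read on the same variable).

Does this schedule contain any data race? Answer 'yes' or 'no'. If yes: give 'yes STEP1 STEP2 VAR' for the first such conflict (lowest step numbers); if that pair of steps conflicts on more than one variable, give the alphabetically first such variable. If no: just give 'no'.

Answer: yes 2 3 x

Derivation:
Steps 1,2: same thread (C). No race.
Steps 2,3: C(x = x + 5) vs B(x = x + 4). RACE on x (W-W).
Steps 3,4: B(x = x + 4) vs C(x = x + 1). RACE on x (W-W).
Steps 4,5: C(x = x + 1) vs B(x = x + 4). RACE on x (W-W).
Steps 5,6: B(r=x,w=x) vs A(r=y,w=z). No conflict.
Steps 6,7: same thread (A). No race.
Steps 7,8: A(x = z + 2) vs C(z = z + 1). RACE on z (R-W).
First conflict at steps 2,3.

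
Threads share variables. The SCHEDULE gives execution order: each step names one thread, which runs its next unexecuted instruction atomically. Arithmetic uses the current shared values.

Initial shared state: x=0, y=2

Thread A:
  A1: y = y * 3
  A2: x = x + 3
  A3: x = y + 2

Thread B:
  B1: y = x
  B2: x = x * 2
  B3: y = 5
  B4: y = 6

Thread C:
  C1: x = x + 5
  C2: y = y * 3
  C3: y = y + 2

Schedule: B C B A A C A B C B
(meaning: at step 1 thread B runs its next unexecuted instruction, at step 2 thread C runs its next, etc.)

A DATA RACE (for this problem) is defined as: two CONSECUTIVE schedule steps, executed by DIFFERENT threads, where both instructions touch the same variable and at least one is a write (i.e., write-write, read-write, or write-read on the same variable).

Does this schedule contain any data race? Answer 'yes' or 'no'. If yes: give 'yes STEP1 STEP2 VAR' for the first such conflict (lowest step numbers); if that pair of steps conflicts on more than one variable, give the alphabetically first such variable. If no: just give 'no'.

Answer: yes 1 2 x

Derivation:
Steps 1,2: B(y = x) vs C(x = x + 5). RACE on x (R-W).
Steps 2,3: C(x = x + 5) vs B(x = x * 2). RACE on x (W-W).
Steps 3,4: B(r=x,w=x) vs A(r=y,w=y). No conflict.
Steps 4,5: same thread (A). No race.
Steps 5,6: A(r=x,w=x) vs C(r=y,w=y). No conflict.
Steps 6,7: C(y = y * 3) vs A(x = y + 2). RACE on y (W-R).
Steps 7,8: A(x = y + 2) vs B(y = 5). RACE on y (R-W).
Steps 8,9: B(y = 5) vs C(y = y + 2). RACE on y (W-W).
Steps 9,10: C(y = y + 2) vs B(y = 6). RACE on y (W-W).
First conflict at steps 1,2.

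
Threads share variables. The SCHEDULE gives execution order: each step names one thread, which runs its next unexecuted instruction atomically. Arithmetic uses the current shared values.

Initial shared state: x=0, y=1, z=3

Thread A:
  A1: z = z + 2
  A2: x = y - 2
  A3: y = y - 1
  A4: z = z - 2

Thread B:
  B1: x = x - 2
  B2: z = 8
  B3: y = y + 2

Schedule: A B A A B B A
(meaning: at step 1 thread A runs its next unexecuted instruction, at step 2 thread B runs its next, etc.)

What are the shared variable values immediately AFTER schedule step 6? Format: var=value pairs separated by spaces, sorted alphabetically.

Step 1: thread A executes A1 (z = z + 2). Shared: x=0 y=1 z=5. PCs: A@1 B@0
Step 2: thread B executes B1 (x = x - 2). Shared: x=-2 y=1 z=5. PCs: A@1 B@1
Step 3: thread A executes A2 (x = y - 2). Shared: x=-1 y=1 z=5. PCs: A@2 B@1
Step 4: thread A executes A3 (y = y - 1). Shared: x=-1 y=0 z=5. PCs: A@3 B@1
Step 5: thread B executes B2 (z = 8). Shared: x=-1 y=0 z=8. PCs: A@3 B@2
Step 6: thread B executes B3 (y = y + 2). Shared: x=-1 y=2 z=8. PCs: A@3 B@3

Answer: x=-1 y=2 z=8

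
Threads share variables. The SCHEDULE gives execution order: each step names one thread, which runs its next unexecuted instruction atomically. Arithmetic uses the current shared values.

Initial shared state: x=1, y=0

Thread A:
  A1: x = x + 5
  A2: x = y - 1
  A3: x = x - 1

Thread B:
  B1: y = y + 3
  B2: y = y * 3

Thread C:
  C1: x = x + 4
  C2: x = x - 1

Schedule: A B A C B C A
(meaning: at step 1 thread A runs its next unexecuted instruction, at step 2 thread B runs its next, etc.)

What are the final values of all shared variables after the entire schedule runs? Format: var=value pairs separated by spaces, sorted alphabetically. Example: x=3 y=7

Answer: x=4 y=9

Derivation:
Step 1: thread A executes A1 (x = x + 5). Shared: x=6 y=0. PCs: A@1 B@0 C@0
Step 2: thread B executes B1 (y = y + 3). Shared: x=6 y=3. PCs: A@1 B@1 C@0
Step 3: thread A executes A2 (x = y - 1). Shared: x=2 y=3. PCs: A@2 B@1 C@0
Step 4: thread C executes C1 (x = x + 4). Shared: x=6 y=3. PCs: A@2 B@1 C@1
Step 5: thread B executes B2 (y = y * 3). Shared: x=6 y=9. PCs: A@2 B@2 C@1
Step 6: thread C executes C2 (x = x - 1). Shared: x=5 y=9. PCs: A@2 B@2 C@2
Step 7: thread A executes A3 (x = x - 1). Shared: x=4 y=9. PCs: A@3 B@2 C@2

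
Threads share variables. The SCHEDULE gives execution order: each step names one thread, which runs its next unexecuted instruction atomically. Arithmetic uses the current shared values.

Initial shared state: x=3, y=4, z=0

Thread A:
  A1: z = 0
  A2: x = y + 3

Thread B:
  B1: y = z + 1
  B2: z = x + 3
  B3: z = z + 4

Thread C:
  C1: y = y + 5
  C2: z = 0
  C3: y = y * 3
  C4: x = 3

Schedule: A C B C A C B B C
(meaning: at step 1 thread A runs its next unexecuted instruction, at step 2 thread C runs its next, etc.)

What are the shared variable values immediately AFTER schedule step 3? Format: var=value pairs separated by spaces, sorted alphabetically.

Answer: x=3 y=1 z=0

Derivation:
Step 1: thread A executes A1 (z = 0). Shared: x=3 y=4 z=0. PCs: A@1 B@0 C@0
Step 2: thread C executes C1 (y = y + 5). Shared: x=3 y=9 z=0. PCs: A@1 B@0 C@1
Step 3: thread B executes B1 (y = z + 1). Shared: x=3 y=1 z=0. PCs: A@1 B@1 C@1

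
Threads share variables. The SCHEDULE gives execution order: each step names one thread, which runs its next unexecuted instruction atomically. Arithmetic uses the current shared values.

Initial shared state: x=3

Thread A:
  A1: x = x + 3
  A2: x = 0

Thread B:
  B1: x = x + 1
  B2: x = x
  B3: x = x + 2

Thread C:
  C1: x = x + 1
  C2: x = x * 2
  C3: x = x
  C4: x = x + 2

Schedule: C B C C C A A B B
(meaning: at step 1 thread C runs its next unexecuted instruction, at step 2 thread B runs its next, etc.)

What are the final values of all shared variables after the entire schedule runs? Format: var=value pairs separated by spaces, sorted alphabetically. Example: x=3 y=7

Step 1: thread C executes C1 (x = x + 1). Shared: x=4. PCs: A@0 B@0 C@1
Step 2: thread B executes B1 (x = x + 1). Shared: x=5. PCs: A@0 B@1 C@1
Step 3: thread C executes C2 (x = x * 2). Shared: x=10. PCs: A@0 B@1 C@2
Step 4: thread C executes C3 (x = x). Shared: x=10. PCs: A@0 B@1 C@3
Step 5: thread C executes C4 (x = x + 2). Shared: x=12. PCs: A@0 B@1 C@4
Step 6: thread A executes A1 (x = x + 3). Shared: x=15. PCs: A@1 B@1 C@4
Step 7: thread A executes A2 (x = 0). Shared: x=0. PCs: A@2 B@1 C@4
Step 8: thread B executes B2 (x = x). Shared: x=0. PCs: A@2 B@2 C@4
Step 9: thread B executes B3 (x = x + 2). Shared: x=2. PCs: A@2 B@3 C@4

Answer: x=2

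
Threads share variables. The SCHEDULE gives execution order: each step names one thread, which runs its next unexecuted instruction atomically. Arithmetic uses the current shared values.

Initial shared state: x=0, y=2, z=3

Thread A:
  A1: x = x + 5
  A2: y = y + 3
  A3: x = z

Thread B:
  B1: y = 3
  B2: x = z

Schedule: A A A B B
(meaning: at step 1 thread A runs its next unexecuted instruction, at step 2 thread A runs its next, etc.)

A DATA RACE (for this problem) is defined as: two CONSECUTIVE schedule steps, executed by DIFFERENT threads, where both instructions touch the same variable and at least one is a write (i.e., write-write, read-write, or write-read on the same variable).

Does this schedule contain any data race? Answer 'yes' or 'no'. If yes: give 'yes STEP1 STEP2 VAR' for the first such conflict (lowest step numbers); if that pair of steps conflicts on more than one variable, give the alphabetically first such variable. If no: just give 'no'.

Steps 1,2: same thread (A). No race.
Steps 2,3: same thread (A). No race.
Steps 3,4: A(r=z,w=x) vs B(r=-,w=y). No conflict.
Steps 4,5: same thread (B). No race.

Answer: no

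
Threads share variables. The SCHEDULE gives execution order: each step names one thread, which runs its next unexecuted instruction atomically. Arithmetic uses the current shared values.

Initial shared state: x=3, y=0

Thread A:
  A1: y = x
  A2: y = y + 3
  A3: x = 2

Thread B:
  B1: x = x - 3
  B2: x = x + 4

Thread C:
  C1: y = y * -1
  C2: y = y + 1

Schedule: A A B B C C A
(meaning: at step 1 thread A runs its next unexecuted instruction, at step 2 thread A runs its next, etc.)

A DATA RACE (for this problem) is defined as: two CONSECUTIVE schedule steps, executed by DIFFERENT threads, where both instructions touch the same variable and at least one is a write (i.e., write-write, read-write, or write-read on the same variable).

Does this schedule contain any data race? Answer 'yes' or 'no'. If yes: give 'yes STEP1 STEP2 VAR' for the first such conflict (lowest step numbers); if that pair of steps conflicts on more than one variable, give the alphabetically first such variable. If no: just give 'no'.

Steps 1,2: same thread (A). No race.
Steps 2,3: A(r=y,w=y) vs B(r=x,w=x). No conflict.
Steps 3,4: same thread (B). No race.
Steps 4,5: B(r=x,w=x) vs C(r=y,w=y). No conflict.
Steps 5,6: same thread (C). No race.
Steps 6,7: C(r=y,w=y) vs A(r=-,w=x). No conflict.

Answer: no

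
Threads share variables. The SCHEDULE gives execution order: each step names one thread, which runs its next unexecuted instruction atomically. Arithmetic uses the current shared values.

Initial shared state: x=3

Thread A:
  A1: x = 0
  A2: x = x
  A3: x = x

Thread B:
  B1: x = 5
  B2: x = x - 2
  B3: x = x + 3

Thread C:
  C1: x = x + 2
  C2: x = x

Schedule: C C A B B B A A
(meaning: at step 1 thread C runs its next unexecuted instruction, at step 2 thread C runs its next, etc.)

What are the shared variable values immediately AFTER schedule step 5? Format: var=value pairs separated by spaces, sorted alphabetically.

Step 1: thread C executes C1 (x = x + 2). Shared: x=5. PCs: A@0 B@0 C@1
Step 2: thread C executes C2 (x = x). Shared: x=5. PCs: A@0 B@0 C@2
Step 3: thread A executes A1 (x = 0). Shared: x=0. PCs: A@1 B@0 C@2
Step 4: thread B executes B1 (x = 5). Shared: x=5. PCs: A@1 B@1 C@2
Step 5: thread B executes B2 (x = x - 2). Shared: x=3. PCs: A@1 B@2 C@2

Answer: x=3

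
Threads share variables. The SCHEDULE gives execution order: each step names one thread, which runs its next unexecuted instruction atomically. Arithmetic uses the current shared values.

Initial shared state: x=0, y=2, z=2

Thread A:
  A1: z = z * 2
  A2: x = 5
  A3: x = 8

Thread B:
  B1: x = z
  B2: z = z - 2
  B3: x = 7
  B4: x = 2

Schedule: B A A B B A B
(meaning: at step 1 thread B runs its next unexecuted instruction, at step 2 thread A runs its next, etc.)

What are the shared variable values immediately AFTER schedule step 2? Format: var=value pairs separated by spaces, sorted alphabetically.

Answer: x=2 y=2 z=4

Derivation:
Step 1: thread B executes B1 (x = z). Shared: x=2 y=2 z=2. PCs: A@0 B@1
Step 2: thread A executes A1 (z = z * 2). Shared: x=2 y=2 z=4. PCs: A@1 B@1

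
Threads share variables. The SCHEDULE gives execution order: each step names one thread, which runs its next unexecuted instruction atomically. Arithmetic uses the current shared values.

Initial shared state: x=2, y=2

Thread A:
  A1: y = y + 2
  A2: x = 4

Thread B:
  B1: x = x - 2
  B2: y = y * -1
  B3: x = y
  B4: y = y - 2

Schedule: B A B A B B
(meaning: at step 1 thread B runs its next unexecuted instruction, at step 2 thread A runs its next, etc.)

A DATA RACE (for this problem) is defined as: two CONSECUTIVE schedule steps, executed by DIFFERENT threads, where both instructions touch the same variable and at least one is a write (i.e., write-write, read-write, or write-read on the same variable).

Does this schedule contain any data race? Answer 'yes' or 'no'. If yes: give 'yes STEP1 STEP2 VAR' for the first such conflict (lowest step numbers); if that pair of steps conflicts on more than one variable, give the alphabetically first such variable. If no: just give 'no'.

Steps 1,2: B(r=x,w=x) vs A(r=y,w=y). No conflict.
Steps 2,3: A(y = y + 2) vs B(y = y * -1). RACE on y (W-W).
Steps 3,4: B(r=y,w=y) vs A(r=-,w=x). No conflict.
Steps 4,5: A(x = 4) vs B(x = y). RACE on x (W-W).
Steps 5,6: same thread (B). No race.
First conflict at steps 2,3.

Answer: yes 2 3 y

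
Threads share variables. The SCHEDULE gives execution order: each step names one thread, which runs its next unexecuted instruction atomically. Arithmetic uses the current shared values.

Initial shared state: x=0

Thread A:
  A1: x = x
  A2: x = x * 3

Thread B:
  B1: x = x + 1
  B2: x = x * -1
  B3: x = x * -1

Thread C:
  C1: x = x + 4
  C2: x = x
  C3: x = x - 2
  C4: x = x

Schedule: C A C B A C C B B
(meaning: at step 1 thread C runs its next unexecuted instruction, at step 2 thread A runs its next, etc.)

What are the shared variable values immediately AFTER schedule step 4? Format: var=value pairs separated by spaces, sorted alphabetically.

Answer: x=5

Derivation:
Step 1: thread C executes C1 (x = x + 4). Shared: x=4. PCs: A@0 B@0 C@1
Step 2: thread A executes A1 (x = x). Shared: x=4. PCs: A@1 B@0 C@1
Step 3: thread C executes C2 (x = x). Shared: x=4. PCs: A@1 B@0 C@2
Step 4: thread B executes B1 (x = x + 1). Shared: x=5. PCs: A@1 B@1 C@2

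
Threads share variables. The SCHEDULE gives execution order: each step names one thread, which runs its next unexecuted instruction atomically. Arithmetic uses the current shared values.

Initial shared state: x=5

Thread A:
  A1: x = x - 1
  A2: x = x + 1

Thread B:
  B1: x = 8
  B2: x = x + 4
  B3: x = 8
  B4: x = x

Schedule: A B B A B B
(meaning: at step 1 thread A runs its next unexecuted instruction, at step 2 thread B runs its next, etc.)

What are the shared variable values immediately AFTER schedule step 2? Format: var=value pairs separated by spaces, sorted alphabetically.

Answer: x=8

Derivation:
Step 1: thread A executes A1 (x = x - 1). Shared: x=4. PCs: A@1 B@0
Step 2: thread B executes B1 (x = 8). Shared: x=8. PCs: A@1 B@1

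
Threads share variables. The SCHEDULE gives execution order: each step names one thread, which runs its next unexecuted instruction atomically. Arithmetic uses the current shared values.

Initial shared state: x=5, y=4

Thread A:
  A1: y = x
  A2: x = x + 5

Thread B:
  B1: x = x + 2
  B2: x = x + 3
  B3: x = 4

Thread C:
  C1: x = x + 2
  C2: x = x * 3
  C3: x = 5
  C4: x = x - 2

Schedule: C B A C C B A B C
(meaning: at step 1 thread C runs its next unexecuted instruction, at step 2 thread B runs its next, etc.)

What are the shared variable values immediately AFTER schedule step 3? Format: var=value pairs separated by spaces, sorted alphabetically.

Step 1: thread C executes C1 (x = x + 2). Shared: x=7 y=4. PCs: A@0 B@0 C@1
Step 2: thread B executes B1 (x = x + 2). Shared: x=9 y=4. PCs: A@0 B@1 C@1
Step 3: thread A executes A1 (y = x). Shared: x=9 y=9. PCs: A@1 B@1 C@1

Answer: x=9 y=9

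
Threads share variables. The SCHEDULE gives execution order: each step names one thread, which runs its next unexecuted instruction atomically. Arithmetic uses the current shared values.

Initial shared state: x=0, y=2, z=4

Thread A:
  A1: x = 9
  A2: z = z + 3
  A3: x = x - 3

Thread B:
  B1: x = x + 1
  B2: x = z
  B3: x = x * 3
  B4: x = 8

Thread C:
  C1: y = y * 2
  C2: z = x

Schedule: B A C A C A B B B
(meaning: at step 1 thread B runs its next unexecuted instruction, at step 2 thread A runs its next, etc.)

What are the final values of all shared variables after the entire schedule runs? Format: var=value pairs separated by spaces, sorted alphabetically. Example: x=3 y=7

Answer: x=8 y=4 z=9

Derivation:
Step 1: thread B executes B1 (x = x + 1). Shared: x=1 y=2 z=4. PCs: A@0 B@1 C@0
Step 2: thread A executes A1 (x = 9). Shared: x=9 y=2 z=4. PCs: A@1 B@1 C@0
Step 3: thread C executes C1 (y = y * 2). Shared: x=9 y=4 z=4. PCs: A@1 B@1 C@1
Step 4: thread A executes A2 (z = z + 3). Shared: x=9 y=4 z=7. PCs: A@2 B@1 C@1
Step 5: thread C executes C2 (z = x). Shared: x=9 y=4 z=9. PCs: A@2 B@1 C@2
Step 6: thread A executes A3 (x = x - 3). Shared: x=6 y=4 z=9. PCs: A@3 B@1 C@2
Step 7: thread B executes B2 (x = z). Shared: x=9 y=4 z=9. PCs: A@3 B@2 C@2
Step 8: thread B executes B3 (x = x * 3). Shared: x=27 y=4 z=9. PCs: A@3 B@3 C@2
Step 9: thread B executes B4 (x = 8). Shared: x=8 y=4 z=9. PCs: A@3 B@4 C@2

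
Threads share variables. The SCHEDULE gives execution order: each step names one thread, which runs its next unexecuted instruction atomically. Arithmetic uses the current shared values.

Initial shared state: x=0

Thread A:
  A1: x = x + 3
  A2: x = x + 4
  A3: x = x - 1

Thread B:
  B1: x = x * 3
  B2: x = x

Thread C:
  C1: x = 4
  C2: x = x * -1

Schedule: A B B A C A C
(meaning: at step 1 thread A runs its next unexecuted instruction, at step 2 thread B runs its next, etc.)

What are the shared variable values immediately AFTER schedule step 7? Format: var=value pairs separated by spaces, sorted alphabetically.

Step 1: thread A executes A1 (x = x + 3). Shared: x=3. PCs: A@1 B@0 C@0
Step 2: thread B executes B1 (x = x * 3). Shared: x=9. PCs: A@1 B@1 C@0
Step 3: thread B executes B2 (x = x). Shared: x=9. PCs: A@1 B@2 C@0
Step 4: thread A executes A2 (x = x + 4). Shared: x=13. PCs: A@2 B@2 C@0
Step 5: thread C executes C1 (x = 4). Shared: x=4. PCs: A@2 B@2 C@1
Step 6: thread A executes A3 (x = x - 1). Shared: x=3. PCs: A@3 B@2 C@1
Step 7: thread C executes C2 (x = x * -1). Shared: x=-3. PCs: A@3 B@2 C@2

Answer: x=-3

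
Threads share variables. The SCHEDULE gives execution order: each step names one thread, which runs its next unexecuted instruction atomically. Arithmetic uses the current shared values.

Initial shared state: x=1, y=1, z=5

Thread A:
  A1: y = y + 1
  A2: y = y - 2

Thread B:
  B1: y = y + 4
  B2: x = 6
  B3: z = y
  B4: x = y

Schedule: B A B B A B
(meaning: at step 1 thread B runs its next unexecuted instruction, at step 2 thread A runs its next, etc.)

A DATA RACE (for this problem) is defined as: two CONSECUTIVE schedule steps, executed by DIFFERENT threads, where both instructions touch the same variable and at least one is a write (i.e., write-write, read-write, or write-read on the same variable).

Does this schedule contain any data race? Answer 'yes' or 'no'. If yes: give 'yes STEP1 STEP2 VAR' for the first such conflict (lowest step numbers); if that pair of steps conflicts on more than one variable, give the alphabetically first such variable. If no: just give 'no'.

Answer: yes 1 2 y

Derivation:
Steps 1,2: B(y = y + 4) vs A(y = y + 1). RACE on y (W-W).
Steps 2,3: A(r=y,w=y) vs B(r=-,w=x). No conflict.
Steps 3,4: same thread (B). No race.
Steps 4,5: B(z = y) vs A(y = y - 2). RACE on y (R-W).
Steps 5,6: A(y = y - 2) vs B(x = y). RACE on y (W-R).
First conflict at steps 1,2.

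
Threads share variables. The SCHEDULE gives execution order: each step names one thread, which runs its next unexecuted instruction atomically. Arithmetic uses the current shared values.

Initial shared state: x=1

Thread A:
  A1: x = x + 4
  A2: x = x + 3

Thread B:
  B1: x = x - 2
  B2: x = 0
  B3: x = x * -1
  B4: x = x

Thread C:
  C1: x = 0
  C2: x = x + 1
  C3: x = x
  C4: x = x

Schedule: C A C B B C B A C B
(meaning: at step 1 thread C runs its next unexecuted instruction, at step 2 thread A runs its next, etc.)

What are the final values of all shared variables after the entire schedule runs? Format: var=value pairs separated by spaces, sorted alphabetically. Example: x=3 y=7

Answer: x=3

Derivation:
Step 1: thread C executes C1 (x = 0). Shared: x=0. PCs: A@0 B@0 C@1
Step 2: thread A executes A1 (x = x + 4). Shared: x=4. PCs: A@1 B@0 C@1
Step 3: thread C executes C2 (x = x + 1). Shared: x=5. PCs: A@1 B@0 C@2
Step 4: thread B executes B1 (x = x - 2). Shared: x=3. PCs: A@1 B@1 C@2
Step 5: thread B executes B2 (x = 0). Shared: x=0. PCs: A@1 B@2 C@2
Step 6: thread C executes C3 (x = x). Shared: x=0. PCs: A@1 B@2 C@3
Step 7: thread B executes B3 (x = x * -1). Shared: x=0. PCs: A@1 B@3 C@3
Step 8: thread A executes A2 (x = x + 3). Shared: x=3. PCs: A@2 B@3 C@3
Step 9: thread C executes C4 (x = x). Shared: x=3. PCs: A@2 B@3 C@4
Step 10: thread B executes B4 (x = x). Shared: x=3. PCs: A@2 B@4 C@4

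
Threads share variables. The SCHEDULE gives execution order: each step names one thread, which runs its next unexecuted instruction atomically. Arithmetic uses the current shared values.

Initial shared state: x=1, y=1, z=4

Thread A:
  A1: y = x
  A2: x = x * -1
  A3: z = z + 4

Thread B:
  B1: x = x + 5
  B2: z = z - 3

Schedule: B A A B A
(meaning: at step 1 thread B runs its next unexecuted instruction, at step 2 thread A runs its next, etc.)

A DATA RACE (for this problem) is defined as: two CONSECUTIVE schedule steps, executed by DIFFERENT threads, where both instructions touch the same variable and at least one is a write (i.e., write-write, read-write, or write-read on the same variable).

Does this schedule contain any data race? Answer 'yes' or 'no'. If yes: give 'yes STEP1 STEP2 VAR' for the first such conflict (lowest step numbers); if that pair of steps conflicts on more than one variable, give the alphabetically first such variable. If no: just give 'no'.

Answer: yes 1 2 x

Derivation:
Steps 1,2: B(x = x + 5) vs A(y = x). RACE on x (W-R).
Steps 2,3: same thread (A). No race.
Steps 3,4: A(r=x,w=x) vs B(r=z,w=z). No conflict.
Steps 4,5: B(z = z - 3) vs A(z = z + 4). RACE on z (W-W).
First conflict at steps 1,2.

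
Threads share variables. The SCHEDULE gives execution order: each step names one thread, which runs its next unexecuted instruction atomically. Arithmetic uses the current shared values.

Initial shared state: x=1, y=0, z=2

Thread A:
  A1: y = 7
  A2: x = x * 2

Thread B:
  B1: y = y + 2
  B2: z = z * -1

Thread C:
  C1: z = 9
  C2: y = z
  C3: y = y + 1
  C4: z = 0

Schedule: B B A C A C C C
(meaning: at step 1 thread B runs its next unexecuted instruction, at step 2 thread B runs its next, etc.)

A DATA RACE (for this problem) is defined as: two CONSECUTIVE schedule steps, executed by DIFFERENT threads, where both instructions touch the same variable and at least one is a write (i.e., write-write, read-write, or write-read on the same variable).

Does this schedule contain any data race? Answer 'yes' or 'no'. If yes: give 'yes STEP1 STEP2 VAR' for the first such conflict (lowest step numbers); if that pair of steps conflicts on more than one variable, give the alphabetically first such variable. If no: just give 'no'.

Answer: no

Derivation:
Steps 1,2: same thread (B). No race.
Steps 2,3: B(r=z,w=z) vs A(r=-,w=y). No conflict.
Steps 3,4: A(r=-,w=y) vs C(r=-,w=z). No conflict.
Steps 4,5: C(r=-,w=z) vs A(r=x,w=x). No conflict.
Steps 5,6: A(r=x,w=x) vs C(r=z,w=y). No conflict.
Steps 6,7: same thread (C). No race.
Steps 7,8: same thread (C). No race.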